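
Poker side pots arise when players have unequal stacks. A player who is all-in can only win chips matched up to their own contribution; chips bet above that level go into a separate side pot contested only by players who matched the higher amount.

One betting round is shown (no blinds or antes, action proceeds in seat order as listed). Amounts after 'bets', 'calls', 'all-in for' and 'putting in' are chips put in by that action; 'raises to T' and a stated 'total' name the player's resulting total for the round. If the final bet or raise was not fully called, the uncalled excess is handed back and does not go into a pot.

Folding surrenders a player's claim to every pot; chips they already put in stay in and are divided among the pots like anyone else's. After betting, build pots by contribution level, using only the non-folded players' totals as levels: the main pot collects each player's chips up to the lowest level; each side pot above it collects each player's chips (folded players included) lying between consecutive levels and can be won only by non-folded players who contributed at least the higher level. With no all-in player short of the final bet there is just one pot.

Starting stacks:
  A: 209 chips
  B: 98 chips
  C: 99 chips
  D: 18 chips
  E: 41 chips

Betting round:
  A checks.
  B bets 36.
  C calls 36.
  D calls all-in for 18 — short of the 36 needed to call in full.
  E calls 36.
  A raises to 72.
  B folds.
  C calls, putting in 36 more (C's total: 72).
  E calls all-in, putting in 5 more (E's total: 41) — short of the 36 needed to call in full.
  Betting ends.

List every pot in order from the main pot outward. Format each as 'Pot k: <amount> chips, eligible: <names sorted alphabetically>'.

Contributions: A=72, B=36, C=72, D=18, E=41
Folded: B
Pot levels (distinct totals of non-folded players): 18, 41, 72
Layer 1-18: 18 each from A, B, C, D, E = 18*5 = 90 chips; eligible A, C, D, E
Layer 19-41: A 23 + B 18 + C 23 + E 23 = 87 chips; eligible A, C, E
Layer 42-72: 31 each from A, C = 31*2 = 62 chips; eligible A, C

Pot 1: 90 chips, eligible: A, C, D, E
Pot 2: 87 chips, eligible: A, C, E
Pot 3: 62 chips, eligible: A, C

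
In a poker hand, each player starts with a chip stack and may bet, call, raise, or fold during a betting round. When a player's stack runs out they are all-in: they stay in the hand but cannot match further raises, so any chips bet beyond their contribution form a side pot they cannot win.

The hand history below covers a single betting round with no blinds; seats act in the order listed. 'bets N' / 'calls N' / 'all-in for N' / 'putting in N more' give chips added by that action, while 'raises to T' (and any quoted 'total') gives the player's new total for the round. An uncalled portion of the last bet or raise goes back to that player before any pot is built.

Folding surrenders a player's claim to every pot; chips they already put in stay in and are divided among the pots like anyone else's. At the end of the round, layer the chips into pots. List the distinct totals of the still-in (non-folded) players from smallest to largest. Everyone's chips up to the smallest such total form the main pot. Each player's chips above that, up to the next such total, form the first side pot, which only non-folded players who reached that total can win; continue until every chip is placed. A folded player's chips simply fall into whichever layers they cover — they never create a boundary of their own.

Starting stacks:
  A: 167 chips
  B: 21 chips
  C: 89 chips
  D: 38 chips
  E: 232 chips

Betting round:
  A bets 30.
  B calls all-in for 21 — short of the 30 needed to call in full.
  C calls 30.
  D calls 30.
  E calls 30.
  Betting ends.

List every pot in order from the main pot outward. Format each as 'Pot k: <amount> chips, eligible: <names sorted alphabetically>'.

Contributions: A=30, B=21, C=30, D=30, E=30
Pot levels (distinct totals of non-folded players): 21, 30
Layer 1-21: 21 each from A, B, C, D, E = 21*5 = 105 chips; eligible A, B, C, D, E
Layer 22-30: 9 each from A, C, D, E = 9*4 = 36 chips; eligible A, C, D, E

Pot 1: 105 chips, eligible: A, B, C, D, E
Pot 2: 36 chips, eligible: A, C, D, E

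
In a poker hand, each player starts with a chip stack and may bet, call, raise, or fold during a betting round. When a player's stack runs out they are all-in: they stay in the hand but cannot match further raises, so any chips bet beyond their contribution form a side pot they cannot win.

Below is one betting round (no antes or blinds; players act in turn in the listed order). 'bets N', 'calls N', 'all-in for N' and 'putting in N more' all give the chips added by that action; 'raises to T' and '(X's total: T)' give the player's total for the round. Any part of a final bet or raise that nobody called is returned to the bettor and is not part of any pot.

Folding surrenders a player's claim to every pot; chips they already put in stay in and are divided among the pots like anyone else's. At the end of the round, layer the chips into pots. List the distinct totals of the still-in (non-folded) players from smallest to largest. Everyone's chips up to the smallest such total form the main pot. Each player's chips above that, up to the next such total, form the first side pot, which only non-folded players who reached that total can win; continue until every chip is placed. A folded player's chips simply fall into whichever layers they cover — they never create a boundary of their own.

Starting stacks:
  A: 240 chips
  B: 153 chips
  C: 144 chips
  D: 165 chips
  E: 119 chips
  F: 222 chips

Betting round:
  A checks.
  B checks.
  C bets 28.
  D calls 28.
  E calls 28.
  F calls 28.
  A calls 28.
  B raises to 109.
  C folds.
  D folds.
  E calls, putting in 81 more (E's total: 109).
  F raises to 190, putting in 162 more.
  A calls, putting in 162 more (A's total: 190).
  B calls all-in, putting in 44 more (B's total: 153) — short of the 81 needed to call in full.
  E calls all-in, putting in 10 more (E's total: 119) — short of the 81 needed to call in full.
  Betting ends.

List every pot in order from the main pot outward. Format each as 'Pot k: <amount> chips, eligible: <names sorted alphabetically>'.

Contributions: A=190, B=153, C=28, D=28, E=119, F=190
Folded: C, D
Pot levels (distinct totals of non-folded players): 119, 153, 190
Layer 1-119: A 119 + B 119 + C 28 + D 28 + E 119 + F 119 = 532 chips; eligible A, B, E, F
Layer 120-153: 34 each from A, B, F = 34*3 = 102 chips; eligible A, B, F
Layer 154-190: 37 each from A, F = 37*2 = 74 chips; eligible A, F

Pot 1: 532 chips, eligible: A, B, E, F
Pot 2: 102 chips, eligible: A, B, F
Pot 3: 74 chips, eligible: A, F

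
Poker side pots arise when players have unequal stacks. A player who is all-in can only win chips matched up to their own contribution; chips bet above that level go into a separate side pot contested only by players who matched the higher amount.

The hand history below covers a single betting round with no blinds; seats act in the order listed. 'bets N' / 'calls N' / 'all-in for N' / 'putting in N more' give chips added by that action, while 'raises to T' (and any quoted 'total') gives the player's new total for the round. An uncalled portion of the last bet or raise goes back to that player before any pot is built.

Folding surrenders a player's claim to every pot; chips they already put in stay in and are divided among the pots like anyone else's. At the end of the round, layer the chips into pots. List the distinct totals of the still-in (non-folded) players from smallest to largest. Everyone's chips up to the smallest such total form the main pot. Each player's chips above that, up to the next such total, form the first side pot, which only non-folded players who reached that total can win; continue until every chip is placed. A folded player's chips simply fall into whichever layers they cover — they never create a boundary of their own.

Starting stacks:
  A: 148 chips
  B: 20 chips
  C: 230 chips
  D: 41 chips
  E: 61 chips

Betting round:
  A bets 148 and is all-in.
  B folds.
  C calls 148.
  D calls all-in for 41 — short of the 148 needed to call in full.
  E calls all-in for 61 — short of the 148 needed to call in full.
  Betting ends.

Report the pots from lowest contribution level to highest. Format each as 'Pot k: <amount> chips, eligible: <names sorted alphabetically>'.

Contributions: A=148, C=148, D=41, E=61
Folded: B
Pot levels (distinct totals of non-folded players): 41, 61, 148
Layer 1-41: 41 each from A, C, D, E = 41*4 = 164 chips; eligible A, C, D, E
Layer 42-61: 20 each from A, C, E = 20*3 = 60 chips; eligible A, C, E
Layer 62-148: 87 each from A, C = 87*2 = 174 chips; eligible A, C

Pot 1: 164 chips, eligible: A, C, D, E
Pot 2: 60 chips, eligible: A, C, E
Pot 3: 174 chips, eligible: A, C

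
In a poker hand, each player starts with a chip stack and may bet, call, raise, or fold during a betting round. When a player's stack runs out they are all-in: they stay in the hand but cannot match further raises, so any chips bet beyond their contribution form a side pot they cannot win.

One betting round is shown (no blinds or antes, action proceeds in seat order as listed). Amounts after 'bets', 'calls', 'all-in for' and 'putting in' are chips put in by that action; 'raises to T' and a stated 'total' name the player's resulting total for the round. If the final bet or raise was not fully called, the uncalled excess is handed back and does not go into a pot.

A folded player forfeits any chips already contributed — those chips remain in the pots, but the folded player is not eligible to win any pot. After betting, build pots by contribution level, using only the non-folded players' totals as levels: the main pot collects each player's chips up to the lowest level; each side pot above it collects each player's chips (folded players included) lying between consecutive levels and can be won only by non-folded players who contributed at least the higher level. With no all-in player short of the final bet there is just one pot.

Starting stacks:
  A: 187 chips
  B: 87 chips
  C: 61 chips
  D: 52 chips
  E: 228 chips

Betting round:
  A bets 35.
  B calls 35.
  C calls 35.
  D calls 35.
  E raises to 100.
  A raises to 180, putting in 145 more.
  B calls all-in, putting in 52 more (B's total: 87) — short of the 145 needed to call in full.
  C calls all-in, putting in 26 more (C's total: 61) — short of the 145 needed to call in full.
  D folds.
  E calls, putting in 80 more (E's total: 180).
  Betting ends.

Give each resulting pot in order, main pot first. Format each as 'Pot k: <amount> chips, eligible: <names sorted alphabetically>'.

Pot 1: 279 chips, eligible: A, B, C, E
Pot 2: 78 chips, eligible: A, B, E
Pot 3: 186 chips, eligible: A, E

Derivation:
Contributions: A=180, B=87, C=61, D=35, E=180
Folded: D
Pot levels (distinct totals of non-folded players): 61, 87, 180
Layer 1-61: A 61 + B 61 + C 61 + D 35 + E 61 = 279 chips; eligible A, B, C, E
Layer 62-87: 26 each from A, B, E = 26*3 = 78 chips; eligible A, B, E
Layer 88-180: 93 each from A, E = 93*2 = 186 chips; eligible A, E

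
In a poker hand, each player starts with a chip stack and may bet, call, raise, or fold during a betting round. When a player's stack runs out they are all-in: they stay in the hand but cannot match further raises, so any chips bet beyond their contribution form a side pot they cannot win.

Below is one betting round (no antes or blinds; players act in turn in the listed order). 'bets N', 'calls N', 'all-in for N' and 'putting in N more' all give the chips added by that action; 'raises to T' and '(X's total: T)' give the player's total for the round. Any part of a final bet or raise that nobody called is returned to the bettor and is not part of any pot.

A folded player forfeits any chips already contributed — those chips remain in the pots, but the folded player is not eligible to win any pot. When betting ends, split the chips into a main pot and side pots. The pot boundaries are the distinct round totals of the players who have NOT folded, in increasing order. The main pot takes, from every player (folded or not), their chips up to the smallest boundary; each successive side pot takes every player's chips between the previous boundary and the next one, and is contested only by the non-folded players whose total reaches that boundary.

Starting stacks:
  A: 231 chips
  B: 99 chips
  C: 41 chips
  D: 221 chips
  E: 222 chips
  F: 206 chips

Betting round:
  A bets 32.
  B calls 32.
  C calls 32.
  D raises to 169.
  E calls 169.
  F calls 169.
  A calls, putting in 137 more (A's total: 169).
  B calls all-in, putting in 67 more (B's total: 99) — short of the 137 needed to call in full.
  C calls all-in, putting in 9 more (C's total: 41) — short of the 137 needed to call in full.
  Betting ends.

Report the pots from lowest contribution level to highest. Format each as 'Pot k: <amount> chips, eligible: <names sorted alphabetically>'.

Contributions: A=169, B=99, C=41, D=169, E=169, F=169
Pot levels (distinct totals of non-folded players): 41, 99, 169
Layer 1-41: 41 each from A, B, C, D, E, F = 41*6 = 246 chips; eligible A, B, C, D, E, F
Layer 42-99: 58 each from A, B, D, E, F = 58*5 = 290 chips; eligible A, B, D, E, F
Layer 100-169: 70 each from A, D, E, F = 70*4 = 280 chips; eligible A, D, E, F

Pot 1: 246 chips, eligible: A, B, C, D, E, F
Pot 2: 290 chips, eligible: A, B, D, E, F
Pot 3: 280 chips, eligible: A, D, E, F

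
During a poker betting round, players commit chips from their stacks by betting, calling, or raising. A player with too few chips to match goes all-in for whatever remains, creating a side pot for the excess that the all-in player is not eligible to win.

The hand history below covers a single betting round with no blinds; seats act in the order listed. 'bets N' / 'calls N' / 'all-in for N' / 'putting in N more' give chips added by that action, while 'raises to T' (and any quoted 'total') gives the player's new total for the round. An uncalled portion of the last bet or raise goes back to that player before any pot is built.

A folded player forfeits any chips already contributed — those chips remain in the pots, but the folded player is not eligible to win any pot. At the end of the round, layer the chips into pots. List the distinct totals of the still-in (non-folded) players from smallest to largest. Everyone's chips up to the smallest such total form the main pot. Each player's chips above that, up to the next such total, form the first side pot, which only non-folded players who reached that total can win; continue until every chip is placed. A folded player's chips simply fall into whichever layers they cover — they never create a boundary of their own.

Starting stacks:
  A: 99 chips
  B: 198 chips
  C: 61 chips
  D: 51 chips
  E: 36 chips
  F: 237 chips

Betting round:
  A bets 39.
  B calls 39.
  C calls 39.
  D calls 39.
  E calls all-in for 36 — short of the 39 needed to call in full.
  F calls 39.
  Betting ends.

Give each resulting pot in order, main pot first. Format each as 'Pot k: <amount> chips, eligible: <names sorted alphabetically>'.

Pot 1: 216 chips, eligible: A, B, C, D, E, F
Pot 2: 15 chips, eligible: A, B, C, D, F

Derivation:
Contributions: A=39, B=39, C=39, D=39, E=36, F=39
Pot levels (distinct totals of non-folded players): 36, 39
Layer 1-36: 36 each from A, B, C, D, E, F = 36*6 = 216 chips; eligible A, B, C, D, E, F
Layer 37-39: 3 each from A, B, C, D, F = 3*5 = 15 chips; eligible A, B, C, D, F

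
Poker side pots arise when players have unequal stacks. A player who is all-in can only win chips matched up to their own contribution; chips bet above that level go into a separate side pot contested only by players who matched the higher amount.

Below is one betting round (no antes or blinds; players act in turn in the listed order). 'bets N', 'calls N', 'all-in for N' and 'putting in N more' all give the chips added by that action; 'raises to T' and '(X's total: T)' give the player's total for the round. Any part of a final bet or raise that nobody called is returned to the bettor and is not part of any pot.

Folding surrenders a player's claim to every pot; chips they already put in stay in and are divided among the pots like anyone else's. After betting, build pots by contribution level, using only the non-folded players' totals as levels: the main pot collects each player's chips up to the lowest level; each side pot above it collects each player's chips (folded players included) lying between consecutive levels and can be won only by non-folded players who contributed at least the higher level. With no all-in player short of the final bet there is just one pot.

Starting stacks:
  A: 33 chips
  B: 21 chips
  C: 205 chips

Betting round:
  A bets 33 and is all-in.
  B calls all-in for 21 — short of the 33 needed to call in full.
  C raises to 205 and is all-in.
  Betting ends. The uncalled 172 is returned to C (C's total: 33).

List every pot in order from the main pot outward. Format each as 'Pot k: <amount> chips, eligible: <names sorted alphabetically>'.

Contributions (after 172 returned to C): A=33, B=21, C=33
Pot levels (distinct totals of non-folded players): 21, 33
Layer 1-21: 21 each from A, B, C = 21*3 = 63 chips; eligible A, B, C
Layer 22-33: 12 each from A, C = 12*2 = 24 chips; eligible A, C

Pot 1: 63 chips, eligible: A, B, C
Pot 2: 24 chips, eligible: A, C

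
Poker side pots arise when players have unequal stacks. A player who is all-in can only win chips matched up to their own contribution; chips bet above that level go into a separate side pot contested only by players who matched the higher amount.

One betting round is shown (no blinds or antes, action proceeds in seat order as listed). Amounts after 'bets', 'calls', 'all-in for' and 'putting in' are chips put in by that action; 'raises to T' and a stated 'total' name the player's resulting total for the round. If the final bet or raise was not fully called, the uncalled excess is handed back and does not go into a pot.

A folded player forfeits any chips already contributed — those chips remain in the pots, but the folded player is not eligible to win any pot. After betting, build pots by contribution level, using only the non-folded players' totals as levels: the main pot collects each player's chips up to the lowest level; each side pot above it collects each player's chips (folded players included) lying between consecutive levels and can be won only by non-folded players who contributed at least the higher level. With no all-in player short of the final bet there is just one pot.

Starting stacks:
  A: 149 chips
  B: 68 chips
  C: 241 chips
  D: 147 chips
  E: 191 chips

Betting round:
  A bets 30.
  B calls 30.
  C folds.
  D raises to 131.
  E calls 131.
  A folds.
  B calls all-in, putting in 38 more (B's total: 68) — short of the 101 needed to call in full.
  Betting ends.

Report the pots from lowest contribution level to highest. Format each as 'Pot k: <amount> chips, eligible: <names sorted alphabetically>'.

Pot 1: 234 chips, eligible: B, D, E
Pot 2: 126 chips, eligible: D, E

Derivation:
Contributions: A=30, B=68, D=131, E=131
Folded: A, C
Pot levels (distinct totals of non-folded players): 68, 131
Layer 1-68: A 30 + B 68 + D 68 + E 68 = 234 chips; eligible B, D, E
Layer 69-131: 63 each from D, E = 63*2 = 126 chips; eligible D, E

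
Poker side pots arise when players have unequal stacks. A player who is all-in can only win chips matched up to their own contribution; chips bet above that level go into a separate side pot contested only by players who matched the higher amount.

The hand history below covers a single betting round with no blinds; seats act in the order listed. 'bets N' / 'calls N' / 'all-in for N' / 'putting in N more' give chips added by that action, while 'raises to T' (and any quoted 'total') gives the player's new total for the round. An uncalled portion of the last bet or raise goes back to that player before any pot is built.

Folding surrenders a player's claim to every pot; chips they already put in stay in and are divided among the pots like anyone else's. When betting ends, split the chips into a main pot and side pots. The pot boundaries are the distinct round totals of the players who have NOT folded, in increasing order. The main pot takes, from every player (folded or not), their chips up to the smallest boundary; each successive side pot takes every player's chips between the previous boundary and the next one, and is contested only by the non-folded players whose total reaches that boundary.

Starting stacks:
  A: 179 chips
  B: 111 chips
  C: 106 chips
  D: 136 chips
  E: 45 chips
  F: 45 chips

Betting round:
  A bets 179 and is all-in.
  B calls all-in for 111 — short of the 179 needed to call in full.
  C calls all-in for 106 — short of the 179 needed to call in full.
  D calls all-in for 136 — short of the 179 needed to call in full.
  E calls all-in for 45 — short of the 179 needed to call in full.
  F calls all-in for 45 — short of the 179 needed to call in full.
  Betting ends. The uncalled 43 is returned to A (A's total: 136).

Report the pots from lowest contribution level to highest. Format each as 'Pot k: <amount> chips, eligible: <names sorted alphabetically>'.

Pot 1: 270 chips, eligible: A, B, C, D, E, F
Pot 2: 244 chips, eligible: A, B, C, D
Pot 3: 15 chips, eligible: A, B, D
Pot 4: 50 chips, eligible: A, D

Derivation:
Contributions (after 43 returned to A): A=136, B=111, C=106, D=136, E=45, F=45
Pot levels (distinct totals of non-folded players): 45, 106, 111, 136
Layer 1-45: 45 each from A, B, C, D, E, F = 45*6 = 270 chips; eligible A, B, C, D, E, F
Layer 46-106: 61 each from A, B, C, D = 61*4 = 244 chips; eligible A, B, C, D
Layer 107-111: 5 each from A, B, D = 5*3 = 15 chips; eligible A, B, D
Layer 112-136: 25 each from A, D = 25*2 = 50 chips; eligible A, D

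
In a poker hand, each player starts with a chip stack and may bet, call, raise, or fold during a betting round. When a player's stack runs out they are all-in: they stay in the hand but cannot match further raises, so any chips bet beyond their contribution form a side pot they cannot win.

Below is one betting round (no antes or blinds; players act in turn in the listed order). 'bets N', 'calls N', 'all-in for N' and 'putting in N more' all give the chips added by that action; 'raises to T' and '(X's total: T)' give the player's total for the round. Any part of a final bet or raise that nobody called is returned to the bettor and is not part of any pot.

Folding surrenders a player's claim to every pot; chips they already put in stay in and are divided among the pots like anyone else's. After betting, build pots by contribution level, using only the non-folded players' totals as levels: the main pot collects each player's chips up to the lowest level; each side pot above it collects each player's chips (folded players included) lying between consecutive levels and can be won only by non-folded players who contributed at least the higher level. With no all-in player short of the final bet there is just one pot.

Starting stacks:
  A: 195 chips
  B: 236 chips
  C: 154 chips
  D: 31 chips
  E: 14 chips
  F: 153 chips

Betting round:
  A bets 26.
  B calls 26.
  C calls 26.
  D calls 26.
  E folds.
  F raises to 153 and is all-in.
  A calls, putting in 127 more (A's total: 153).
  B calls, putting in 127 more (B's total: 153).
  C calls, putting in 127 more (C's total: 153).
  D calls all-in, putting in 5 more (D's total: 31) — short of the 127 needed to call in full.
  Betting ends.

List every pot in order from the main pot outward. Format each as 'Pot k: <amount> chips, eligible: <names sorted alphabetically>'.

Pot 1: 155 chips, eligible: A, B, C, D, F
Pot 2: 488 chips, eligible: A, B, C, F

Derivation:
Contributions: A=153, B=153, C=153, D=31, F=153
Folded: E
Pot levels (distinct totals of non-folded players): 31, 153
Layer 1-31: 31 each from A, B, C, D, F = 31*5 = 155 chips; eligible A, B, C, D, F
Layer 32-153: 122 each from A, B, C, F = 122*4 = 488 chips; eligible A, B, C, F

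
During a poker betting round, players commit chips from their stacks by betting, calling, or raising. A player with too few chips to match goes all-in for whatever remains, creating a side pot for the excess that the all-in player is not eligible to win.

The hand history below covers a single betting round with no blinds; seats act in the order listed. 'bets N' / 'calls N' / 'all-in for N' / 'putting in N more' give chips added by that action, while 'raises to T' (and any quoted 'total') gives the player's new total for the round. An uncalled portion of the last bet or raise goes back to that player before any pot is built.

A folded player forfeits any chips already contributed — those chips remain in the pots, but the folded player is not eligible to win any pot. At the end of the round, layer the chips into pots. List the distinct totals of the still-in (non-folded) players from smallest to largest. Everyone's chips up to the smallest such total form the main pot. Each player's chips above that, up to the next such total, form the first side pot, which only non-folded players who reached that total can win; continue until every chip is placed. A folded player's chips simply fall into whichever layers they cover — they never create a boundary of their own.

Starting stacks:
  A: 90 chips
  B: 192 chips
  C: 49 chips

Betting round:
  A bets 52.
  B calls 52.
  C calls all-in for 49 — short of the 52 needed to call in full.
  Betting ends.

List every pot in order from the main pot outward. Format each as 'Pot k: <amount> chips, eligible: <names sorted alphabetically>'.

Pot 1: 147 chips, eligible: A, B, C
Pot 2: 6 chips, eligible: A, B

Derivation:
Contributions: A=52, B=52, C=49
Pot levels (distinct totals of non-folded players): 49, 52
Layer 1-49: 49 each from A, B, C = 49*3 = 147 chips; eligible A, B, C
Layer 50-52: 3 each from A, B = 3*2 = 6 chips; eligible A, B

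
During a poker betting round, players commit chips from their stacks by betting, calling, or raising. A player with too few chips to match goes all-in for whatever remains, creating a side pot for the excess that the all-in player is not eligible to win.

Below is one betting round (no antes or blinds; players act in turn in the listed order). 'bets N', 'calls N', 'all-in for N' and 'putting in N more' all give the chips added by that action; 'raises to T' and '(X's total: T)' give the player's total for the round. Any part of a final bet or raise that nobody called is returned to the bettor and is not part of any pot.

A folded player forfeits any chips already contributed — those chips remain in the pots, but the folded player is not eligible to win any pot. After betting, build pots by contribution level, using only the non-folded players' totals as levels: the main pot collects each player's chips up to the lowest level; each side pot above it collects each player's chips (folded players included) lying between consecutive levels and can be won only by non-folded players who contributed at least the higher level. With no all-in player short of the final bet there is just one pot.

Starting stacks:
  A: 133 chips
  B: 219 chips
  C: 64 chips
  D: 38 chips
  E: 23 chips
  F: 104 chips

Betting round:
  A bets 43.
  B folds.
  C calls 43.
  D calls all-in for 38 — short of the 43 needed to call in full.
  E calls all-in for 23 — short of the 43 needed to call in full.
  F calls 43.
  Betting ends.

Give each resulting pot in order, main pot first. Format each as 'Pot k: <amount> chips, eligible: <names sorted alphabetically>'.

Pot 1: 115 chips, eligible: A, C, D, E, F
Pot 2: 60 chips, eligible: A, C, D, F
Pot 3: 15 chips, eligible: A, C, F

Derivation:
Contributions: A=43, C=43, D=38, E=23, F=43
Folded: B
Pot levels (distinct totals of non-folded players): 23, 38, 43
Layer 1-23: 23 each from A, C, D, E, F = 23*5 = 115 chips; eligible A, C, D, E, F
Layer 24-38: 15 each from A, C, D, F = 15*4 = 60 chips; eligible A, C, D, F
Layer 39-43: 5 each from A, C, F = 5*3 = 15 chips; eligible A, C, F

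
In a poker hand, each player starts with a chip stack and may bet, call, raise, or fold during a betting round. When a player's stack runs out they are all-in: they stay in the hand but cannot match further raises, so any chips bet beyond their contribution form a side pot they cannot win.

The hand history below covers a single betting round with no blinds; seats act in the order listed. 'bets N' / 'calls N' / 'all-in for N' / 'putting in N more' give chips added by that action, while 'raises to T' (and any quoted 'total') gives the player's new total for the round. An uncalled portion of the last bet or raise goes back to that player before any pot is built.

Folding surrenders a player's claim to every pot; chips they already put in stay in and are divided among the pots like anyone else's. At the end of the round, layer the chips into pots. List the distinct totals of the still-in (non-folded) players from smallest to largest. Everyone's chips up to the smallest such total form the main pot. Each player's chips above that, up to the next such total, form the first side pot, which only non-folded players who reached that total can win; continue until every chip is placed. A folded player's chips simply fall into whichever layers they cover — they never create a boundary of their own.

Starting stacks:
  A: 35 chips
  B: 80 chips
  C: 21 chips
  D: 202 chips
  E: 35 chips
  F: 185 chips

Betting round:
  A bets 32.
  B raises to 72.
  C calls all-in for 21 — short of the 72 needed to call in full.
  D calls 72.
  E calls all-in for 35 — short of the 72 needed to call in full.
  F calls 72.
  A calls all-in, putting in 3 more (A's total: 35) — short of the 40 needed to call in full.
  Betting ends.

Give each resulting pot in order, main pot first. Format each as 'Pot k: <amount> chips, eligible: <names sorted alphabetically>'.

Contributions: A=35, B=72, C=21, D=72, E=35, F=72
Pot levels (distinct totals of non-folded players): 21, 35, 72
Layer 1-21: 21 each from A, B, C, D, E, F = 21*6 = 126 chips; eligible A, B, C, D, E, F
Layer 22-35: 14 each from A, B, D, E, F = 14*5 = 70 chips; eligible A, B, D, E, F
Layer 36-72: 37 each from B, D, F = 37*3 = 111 chips; eligible B, D, F

Pot 1: 126 chips, eligible: A, B, C, D, E, F
Pot 2: 70 chips, eligible: A, B, D, E, F
Pot 3: 111 chips, eligible: B, D, F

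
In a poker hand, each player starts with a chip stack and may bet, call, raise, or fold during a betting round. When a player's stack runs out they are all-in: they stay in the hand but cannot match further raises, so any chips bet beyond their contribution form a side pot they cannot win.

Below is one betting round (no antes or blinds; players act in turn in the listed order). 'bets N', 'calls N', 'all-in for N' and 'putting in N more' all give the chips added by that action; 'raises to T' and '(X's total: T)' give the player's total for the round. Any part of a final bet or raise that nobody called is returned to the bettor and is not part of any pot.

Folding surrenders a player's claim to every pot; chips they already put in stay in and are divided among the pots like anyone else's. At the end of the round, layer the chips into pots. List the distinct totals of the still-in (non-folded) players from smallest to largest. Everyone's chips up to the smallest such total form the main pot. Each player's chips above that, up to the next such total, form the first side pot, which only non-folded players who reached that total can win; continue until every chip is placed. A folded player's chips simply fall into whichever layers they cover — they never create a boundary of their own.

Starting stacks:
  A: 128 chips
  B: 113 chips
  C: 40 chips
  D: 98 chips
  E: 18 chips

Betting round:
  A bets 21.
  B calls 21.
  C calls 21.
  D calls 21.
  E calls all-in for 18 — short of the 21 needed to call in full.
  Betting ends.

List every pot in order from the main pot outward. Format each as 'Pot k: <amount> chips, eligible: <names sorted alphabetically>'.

Contributions: A=21, B=21, C=21, D=21, E=18
Pot levels (distinct totals of non-folded players): 18, 21
Layer 1-18: 18 each from A, B, C, D, E = 18*5 = 90 chips; eligible A, B, C, D, E
Layer 19-21: 3 each from A, B, C, D = 3*4 = 12 chips; eligible A, B, C, D

Pot 1: 90 chips, eligible: A, B, C, D, E
Pot 2: 12 chips, eligible: A, B, C, D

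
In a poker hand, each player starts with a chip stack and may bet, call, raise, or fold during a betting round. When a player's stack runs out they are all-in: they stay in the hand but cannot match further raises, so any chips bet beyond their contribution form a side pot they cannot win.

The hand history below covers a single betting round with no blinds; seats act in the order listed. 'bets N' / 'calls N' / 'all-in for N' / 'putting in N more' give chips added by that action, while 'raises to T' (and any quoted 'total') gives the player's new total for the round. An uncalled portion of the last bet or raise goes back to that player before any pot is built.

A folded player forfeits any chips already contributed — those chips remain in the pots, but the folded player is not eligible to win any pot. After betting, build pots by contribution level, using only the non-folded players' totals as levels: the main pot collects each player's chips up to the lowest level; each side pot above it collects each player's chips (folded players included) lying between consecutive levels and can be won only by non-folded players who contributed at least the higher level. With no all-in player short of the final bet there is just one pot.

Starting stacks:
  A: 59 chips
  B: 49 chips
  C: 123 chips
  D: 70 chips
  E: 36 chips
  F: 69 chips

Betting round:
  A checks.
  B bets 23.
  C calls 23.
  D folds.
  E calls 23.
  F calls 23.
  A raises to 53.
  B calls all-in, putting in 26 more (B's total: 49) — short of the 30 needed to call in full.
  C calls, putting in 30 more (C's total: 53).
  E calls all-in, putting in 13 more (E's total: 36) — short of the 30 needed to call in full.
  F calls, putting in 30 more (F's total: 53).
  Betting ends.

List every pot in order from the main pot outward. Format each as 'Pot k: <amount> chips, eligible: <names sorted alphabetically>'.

Contributions: A=53, B=49, C=53, E=36, F=53
Folded: D
Pot levels (distinct totals of non-folded players): 36, 49, 53
Layer 1-36: 36 each from A, B, C, E, F = 36*5 = 180 chips; eligible A, B, C, E, F
Layer 37-49: 13 each from A, B, C, F = 13*4 = 52 chips; eligible A, B, C, F
Layer 50-53: 4 each from A, C, F = 4*3 = 12 chips; eligible A, C, F

Pot 1: 180 chips, eligible: A, B, C, E, F
Pot 2: 52 chips, eligible: A, B, C, F
Pot 3: 12 chips, eligible: A, C, F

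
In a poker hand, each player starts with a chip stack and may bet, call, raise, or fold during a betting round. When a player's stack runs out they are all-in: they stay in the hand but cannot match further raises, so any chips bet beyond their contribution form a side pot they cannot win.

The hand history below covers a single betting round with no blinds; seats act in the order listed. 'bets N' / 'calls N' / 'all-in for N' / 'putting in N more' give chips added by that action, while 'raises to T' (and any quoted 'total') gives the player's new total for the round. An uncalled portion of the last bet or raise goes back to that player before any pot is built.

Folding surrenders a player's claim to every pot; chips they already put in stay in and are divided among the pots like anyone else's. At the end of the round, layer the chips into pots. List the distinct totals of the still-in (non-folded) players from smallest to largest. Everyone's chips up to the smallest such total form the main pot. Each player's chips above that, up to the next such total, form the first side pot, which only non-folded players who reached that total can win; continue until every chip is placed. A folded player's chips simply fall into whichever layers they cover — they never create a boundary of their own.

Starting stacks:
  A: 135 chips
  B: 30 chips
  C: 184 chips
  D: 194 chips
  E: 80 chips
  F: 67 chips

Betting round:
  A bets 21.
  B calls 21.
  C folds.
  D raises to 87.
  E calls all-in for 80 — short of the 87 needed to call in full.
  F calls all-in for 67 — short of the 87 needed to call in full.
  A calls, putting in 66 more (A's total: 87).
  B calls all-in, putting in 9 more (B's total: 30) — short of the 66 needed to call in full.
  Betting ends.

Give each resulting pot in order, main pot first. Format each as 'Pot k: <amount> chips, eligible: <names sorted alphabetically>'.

Contributions: A=87, B=30, D=87, E=80, F=67
Folded: C
Pot levels (distinct totals of non-folded players): 30, 67, 80, 87
Layer 1-30: 30 each from A, B, D, E, F = 30*5 = 150 chips; eligible A, B, D, E, F
Layer 31-67: 37 each from A, D, E, F = 37*4 = 148 chips; eligible A, D, E, F
Layer 68-80: 13 each from A, D, E = 13*3 = 39 chips; eligible A, D, E
Layer 81-87: 7 each from A, D = 7*2 = 14 chips; eligible A, D

Pot 1: 150 chips, eligible: A, B, D, E, F
Pot 2: 148 chips, eligible: A, D, E, F
Pot 3: 39 chips, eligible: A, D, E
Pot 4: 14 chips, eligible: A, D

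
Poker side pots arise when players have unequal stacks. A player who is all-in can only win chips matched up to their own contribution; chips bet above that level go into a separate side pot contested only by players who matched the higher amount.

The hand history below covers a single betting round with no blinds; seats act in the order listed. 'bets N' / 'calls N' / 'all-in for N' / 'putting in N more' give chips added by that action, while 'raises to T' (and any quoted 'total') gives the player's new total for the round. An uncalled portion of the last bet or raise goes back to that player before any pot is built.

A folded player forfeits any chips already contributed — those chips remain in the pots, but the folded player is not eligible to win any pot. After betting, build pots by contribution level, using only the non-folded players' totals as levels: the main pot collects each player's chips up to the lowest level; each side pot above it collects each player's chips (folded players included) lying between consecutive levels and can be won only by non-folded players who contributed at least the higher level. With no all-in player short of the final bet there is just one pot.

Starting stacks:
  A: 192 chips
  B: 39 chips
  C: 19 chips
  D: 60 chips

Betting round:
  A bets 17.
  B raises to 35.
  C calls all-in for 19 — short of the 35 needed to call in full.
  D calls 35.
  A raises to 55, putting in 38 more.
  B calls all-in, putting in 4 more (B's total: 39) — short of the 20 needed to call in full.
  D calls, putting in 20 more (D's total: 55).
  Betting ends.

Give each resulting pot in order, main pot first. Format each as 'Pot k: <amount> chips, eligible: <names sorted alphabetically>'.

Contributions: A=55, B=39, C=19, D=55
Pot levels (distinct totals of non-folded players): 19, 39, 55
Layer 1-19: 19 each from A, B, C, D = 19*4 = 76 chips; eligible A, B, C, D
Layer 20-39: 20 each from A, B, D = 20*3 = 60 chips; eligible A, B, D
Layer 40-55: 16 each from A, D = 16*2 = 32 chips; eligible A, D

Pot 1: 76 chips, eligible: A, B, C, D
Pot 2: 60 chips, eligible: A, B, D
Pot 3: 32 chips, eligible: A, D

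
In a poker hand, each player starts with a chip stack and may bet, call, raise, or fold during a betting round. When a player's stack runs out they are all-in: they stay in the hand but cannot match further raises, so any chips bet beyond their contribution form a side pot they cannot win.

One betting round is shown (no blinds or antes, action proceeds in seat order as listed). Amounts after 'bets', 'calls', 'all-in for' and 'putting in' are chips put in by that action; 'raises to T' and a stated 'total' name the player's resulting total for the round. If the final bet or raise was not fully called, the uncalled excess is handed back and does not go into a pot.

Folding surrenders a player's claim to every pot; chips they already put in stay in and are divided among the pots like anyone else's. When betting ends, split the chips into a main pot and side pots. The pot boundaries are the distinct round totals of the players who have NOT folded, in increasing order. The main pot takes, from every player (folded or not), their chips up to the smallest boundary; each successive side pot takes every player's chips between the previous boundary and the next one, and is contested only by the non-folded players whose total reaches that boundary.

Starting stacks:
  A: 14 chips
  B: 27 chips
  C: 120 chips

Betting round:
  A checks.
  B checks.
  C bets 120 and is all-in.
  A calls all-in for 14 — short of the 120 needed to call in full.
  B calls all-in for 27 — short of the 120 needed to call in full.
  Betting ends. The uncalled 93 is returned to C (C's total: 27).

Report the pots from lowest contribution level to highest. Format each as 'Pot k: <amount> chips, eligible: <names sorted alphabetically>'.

Pot 1: 42 chips, eligible: A, B, C
Pot 2: 26 chips, eligible: B, C

Derivation:
Contributions (after 93 returned to C): A=14, B=27, C=27
Pot levels (distinct totals of non-folded players): 14, 27
Layer 1-14: 14 each from A, B, C = 14*3 = 42 chips; eligible A, B, C
Layer 15-27: 13 each from B, C = 13*2 = 26 chips; eligible B, C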